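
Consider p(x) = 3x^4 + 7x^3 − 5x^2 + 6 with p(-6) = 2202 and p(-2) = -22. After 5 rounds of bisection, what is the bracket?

p(-4) = 246 > 0, so the root lies in [-4, -2]
p(-3) = 15 > 0, so the root lies in [-3, -2]
p(-2.5) = -17.4375 < 0, so the root lies in [-3, -2.5]
p(-2.75) = -5.8164 < 0, so the root lies in [-3, -2.75]
p(-2.875) = 3.2878 > 0, so the root lies in [-2.875, -2.75]

[-2.875, -2.75]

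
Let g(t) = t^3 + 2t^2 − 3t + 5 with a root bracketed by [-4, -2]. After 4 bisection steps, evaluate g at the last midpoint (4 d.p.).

-0.5371

t = -3 gives g = 5, positive; keep [-4, -3]
t = -3.5 gives g = -2.875, negative; keep [-3.5, -3]
t = -3.25 gives g = 1.546875, positive; keep [-3.5, -3.25]
t = -3.375 gives g = -0.5371, negative; keep [-3.375, -3.25]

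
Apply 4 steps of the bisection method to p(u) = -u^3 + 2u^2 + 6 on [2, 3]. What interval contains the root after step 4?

midpoint 2.5: p = 2.875 > 0 → [2.5, 3]
midpoint 2.75: p = 0.328125 > 0 → [2.75, 3]
midpoint 2.875: p = -1.232422 < 0 → [2.75, 2.875]
midpoint 2.8125: p = -0.427 < 0 → [2.75, 2.8125]

[2.75, 2.8125]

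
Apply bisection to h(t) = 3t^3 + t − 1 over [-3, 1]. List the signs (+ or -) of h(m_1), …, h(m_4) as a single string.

---+

h(-1) = -5 < 0, so the root lies in [-1, 1]
h(0) = -1 < 0, so the root lies in [0, 1]
h(0.5) = -0.125 < 0, so the root lies in [0.5, 1]
h(0.75) = 1.0156 > 0, so the root lies in [0.5, 0.75]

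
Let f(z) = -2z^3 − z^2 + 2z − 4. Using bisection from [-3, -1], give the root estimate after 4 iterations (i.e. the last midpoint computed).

-1.625

f(-2) = 4 > 0, so the root lies in [-2, -1]
f(-1.5) = -2.5 < 0, so the root lies in [-2, -1.5]
f(-1.75) = 0.15625 > 0, so the root lies in [-1.75, -1.5]
f(-1.625) = -1.3086 < 0, so the root lies in [-1.75, -1.625]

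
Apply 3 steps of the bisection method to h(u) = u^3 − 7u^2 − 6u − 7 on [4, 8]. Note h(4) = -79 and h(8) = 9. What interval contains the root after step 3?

m = 6, h(m) = -79 (−); new bracket [6, 8]
m = 7, h(m) = -49 (−); new bracket [7, 8]
m = 7.5, h(m) = -23.875 (−); new bracket [7.5, 8]

[7.5, 8]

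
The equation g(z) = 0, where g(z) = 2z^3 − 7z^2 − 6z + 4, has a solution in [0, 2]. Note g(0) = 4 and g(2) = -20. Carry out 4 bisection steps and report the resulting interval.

[0.375, 0.5]

midpoint 1: g = -7 < 0 → [0, 1]
midpoint 0.5: g = -0.5 < 0 → [0, 0.5]
midpoint 0.25: g = 2.09375 > 0 → [0.25, 0.5]
midpoint 0.375: g = 0.8711 > 0 → [0.375, 0.5]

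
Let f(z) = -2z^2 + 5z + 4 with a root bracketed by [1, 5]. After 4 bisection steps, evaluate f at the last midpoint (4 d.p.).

-0.8750

midpoint 3: f = 1 > 0 → [3, 5]
midpoint 4: f = -8 < 0 → [3, 4]
midpoint 3.5: f = -3 < 0 → [3, 3.5]
midpoint 3.25: f = -0.875 < 0 → [3, 3.25]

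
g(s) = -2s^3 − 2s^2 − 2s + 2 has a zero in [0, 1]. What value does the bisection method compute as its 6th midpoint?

g(0.5) = 0.25 > 0, so the root lies in [0.5, 1]
g(0.75) = -1.46875 < 0, so the root lies in [0.5, 0.75]
g(0.625) = -0.519531 < 0, so the root lies in [0.5, 0.625]
g(0.5625) = -0.1138 < 0, so the root lies in [0.5, 0.5625]
g(0.53125) = 0.0732 > 0, so the root lies in [0.53125, 0.5625]
g(0.546875) = -0.019 < 0, so the root lies in [0.53125, 0.546875]

0.546875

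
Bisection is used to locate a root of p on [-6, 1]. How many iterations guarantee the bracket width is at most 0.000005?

21

Width after n steps is 7/2^n. Need 2^n ≥ 7/0.000005 = 1400000.
2^20 = 1048576 < 1400000 ≤ 2^21 = 2097152, so n = 21.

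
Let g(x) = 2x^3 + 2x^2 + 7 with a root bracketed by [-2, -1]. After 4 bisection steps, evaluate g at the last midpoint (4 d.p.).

midpoint -1.5: g = 4.75 > 0 → [-2, -1.5]
midpoint -1.75: g = 2.40625 > 0 → [-2, -1.75]
midpoint -1.875: g = 0.847656 > 0 → [-2, -1.875]
midpoint -1.9375: g = -0.0386 < 0 → [-1.9375, -1.875]

-0.0386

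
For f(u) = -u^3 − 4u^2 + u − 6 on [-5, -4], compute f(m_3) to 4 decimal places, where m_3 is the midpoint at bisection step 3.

2.7441

m = -4.5, f(m) = -0.375 (−); new bracket [-5, -4.5]
m = -4.75, f(m) = 6.171875 (+); new bracket [-4.75, -4.5]
m = -4.625, f(m) = 2.744141 (+); new bracket [-4.625, -4.5]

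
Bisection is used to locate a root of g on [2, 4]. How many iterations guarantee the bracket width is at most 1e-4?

15

Width after n steps is 2/2^n. Need 2^n ≥ 2/1e-4 = 20000.
2^14 = 16384 < 20000 ≤ 2^15 = 32768, so n = 15.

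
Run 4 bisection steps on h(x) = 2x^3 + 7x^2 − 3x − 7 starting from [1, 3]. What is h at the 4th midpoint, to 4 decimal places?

1.3320

x = 2 gives h = 31, positive; keep [1, 2]
x = 1.5 gives h = 11, positive; keep [1, 1.5]
x = 1.25 gives h = 4.09375, positive; keep [1, 1.25]
x = 1.125 gives h = 1.332, positive; keep [1, 1.125]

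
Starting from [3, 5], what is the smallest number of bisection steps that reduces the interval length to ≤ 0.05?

6

Width after n steps is 2/2^n. Need 2^n ≥ 2/0.05 = 40.
2^5 = 32 < 40 ≤ 2^6 = 64, so n = 6.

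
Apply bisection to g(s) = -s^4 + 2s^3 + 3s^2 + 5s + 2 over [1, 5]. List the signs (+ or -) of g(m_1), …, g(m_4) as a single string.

+--+

m = 3, g(m) = 17 (+); new bracket [3, 5]
m = 4, g(m) = -58 (−); new bracket [3, 4]
m = 3.5, g(m) = -8.0625 (−); new bracket [3, 3.5]
m = 3.25, g(m) = 7.0273 (+); new bracket [3.25, 3.5]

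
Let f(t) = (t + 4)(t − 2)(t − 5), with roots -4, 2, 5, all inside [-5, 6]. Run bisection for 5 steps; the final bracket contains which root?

t = 0.5 gives f = 30.375, positive; keep [-5, 0.5]
t = -2.25 gives f = 53.921875, positive; keep [-5, -2.25]
t = -3.625 gives f = 18.193359, positive; keep [-5, -3.625]
t = -4.3125 gives f = -18.3704, negative; keep [-4.3125, -3.625]
t = -3.96875 gives f = 1.6729, positive; keep [-4.3125, -3.96875]

-4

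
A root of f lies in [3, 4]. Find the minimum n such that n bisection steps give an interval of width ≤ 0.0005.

Width after n steps is 1/2^n. Need 2^n ≥ 1/0.0005 = 2000.
2^10 = 1024 < 2000 ≤ 2^11 = 2048, so n = 11.

11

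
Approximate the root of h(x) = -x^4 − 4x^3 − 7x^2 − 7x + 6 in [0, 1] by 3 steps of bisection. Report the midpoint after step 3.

0.625

h(0.5) = 0.1875 > 0, so the root lies in [0.5, 1]
h(0.75) = -5.191406 < 0, so the root lies in [0.5, 0.75]
h(0.625) = -2.238525 < 0, so the root lies in [0.5, 0.625]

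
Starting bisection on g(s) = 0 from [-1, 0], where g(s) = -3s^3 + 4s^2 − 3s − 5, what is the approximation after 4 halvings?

g(-0.5) = -2.125 < 0, so the root lies in [-1, -0.5]
g(-0.75) = 0.765625 > 0, so the root lies in [-0.75, -0.5]
g(-0.625) = -0.830078 < 0, so the root lies in [-0.75, -0.625]
g(-0.6875) = -0.072 < 0, so the root lies in [-0.75, -0.6875]

-0.6875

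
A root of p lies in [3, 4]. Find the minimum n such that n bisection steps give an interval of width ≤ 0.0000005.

Width after n steps is 1/2^n. Need 2^n ≥ 1/0.0000005 = 2000000.
2^20 = 1048576 < 2000000 ≤ 2^21 = 2097152, so n = 21.

21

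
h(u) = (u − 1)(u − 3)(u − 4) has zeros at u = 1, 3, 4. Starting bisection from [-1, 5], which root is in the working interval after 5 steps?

1

midpoint 2: h = 2 > 0 → [-1, 2]
midpoint 0.5: h = -4.375 < 0 → [0.5, 2]
midpoint 1.25: h = 1.203125 > 0 → [0.5, 1.25]
midpoint 0.875: h = -0.8301 < 0 → [0.875, 1.25]
midpoint 1.0625: h = 0.3557 > 0 → [0.875, 1.0625]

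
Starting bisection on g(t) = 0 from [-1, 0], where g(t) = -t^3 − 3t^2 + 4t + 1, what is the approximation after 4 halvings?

g(-0.5) = -1.625 < 0, so the root lies in [-0.5, 0]
g(-0.25) = -0.171875 < 0, so the root lies in [-0.25, 0]
g(-0.125) = 0.455078 > 0, so the root lies in [-0.25, -0.125]
g(-0.1875) = 0.1511 > 0, so the root lies in [-0.25, -0.1875]

-0.1875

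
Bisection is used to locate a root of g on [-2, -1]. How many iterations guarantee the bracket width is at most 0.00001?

17

Width after n steps is 1/2^n. Need 2^n ≥ 1/0.00001 = 100000.
2^16 = 65536 < 100000 ≤ 2^17 = 131072, so n = 17.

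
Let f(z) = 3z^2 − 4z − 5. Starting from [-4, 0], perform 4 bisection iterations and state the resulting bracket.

[-1, -0.75]

midpoint -2: f = 15 > 0 → [-2, 0]
midpoint -1: f = 2 > 0 → [-1, 0]
midpoint -0.5: f = -2.25 < 0 → [-1, -0.5]
midpoint -0.75: f = -0.3125 < 0 → [-1, -0.75]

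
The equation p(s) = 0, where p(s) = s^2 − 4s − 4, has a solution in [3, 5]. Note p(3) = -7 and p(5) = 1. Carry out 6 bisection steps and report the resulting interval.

[4.8125, 4.84375]

midpoint 4: p = -4 < 0 → [4, 5]
midpoint 4.5: p = -1.75 < 0 → [4.5, 5]
midpoint 4.75: p = -0.4375 < 0 → [4.75, 5]
midpoint 4.875: p = 0.2656 > 0 → [4.75, 4.875]
midpoint 4.8125: p = -0.0898 < 0 → [4.8125, 4.875]
midpoint 4.84375: p = 0.0869 > 0 → [4.8125, 4.84375]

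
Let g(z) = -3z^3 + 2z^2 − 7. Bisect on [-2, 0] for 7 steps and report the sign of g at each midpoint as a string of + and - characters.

midpoint -1: g = -2 < 0 → [-2, -1]
midpoint -1.5: g = 7.625 > 0 → [-1.5, -1]
midpoint -1.25: g = 1.984375 > 0 → [-1.25, -1]
midpoint -1.125: g = -0.1973 < 0 → [-1.25, -1.125]
midpoint -1.1875: g = 0.844 > 0 → [-1.1875, -1.125]
midpoint -1.15625: g = 0.3112 > 0 → [-1.15625, -1.125]
midpoint -1.140625: g = 0.054 > 0 → [-1.140625, -1.125]

-++-+++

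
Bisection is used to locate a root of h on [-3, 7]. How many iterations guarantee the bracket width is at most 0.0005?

15

Width after n steps is 10/2^n. Need 2^n ≥ 10/0.0005 = 20000.
2^14 = 16384 < 20000 ≤ 2^15 = 32768, so n = 15.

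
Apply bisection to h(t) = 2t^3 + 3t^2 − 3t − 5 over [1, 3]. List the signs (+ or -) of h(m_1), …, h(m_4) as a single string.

++-+

t = 2 gives h = 17, positive; keep [1, 2]
t = 1.5 gives h = 4, positive; keep [1, 1.5]
t = 1.25 gives h = -0.15625, negative; keep [1.25, 1.5]
t = 1.375 gives h = 1.7461, positive; keep [1.25, 1.375]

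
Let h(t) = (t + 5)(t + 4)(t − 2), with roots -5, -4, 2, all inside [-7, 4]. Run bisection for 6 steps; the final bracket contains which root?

2

midpoint -1.5: h = -30.625 < 0 → [-1.5, 4]
midpoint 1.25: h = -24.609375 < 0 → [1.25, 4]
midpoint 2.625: h = 31.572266 > 0 → [1.25, 2.625]
midpoint 1.9375: h = -2.5745 < 0 → [1.9375, 2.625]
midpoint 2.28125: h = 12.8631 > 0 → [1.9375, 2.28125]
midpoint 2.109375: h = 4.7506 > 0 → [1.9375, 2.109375]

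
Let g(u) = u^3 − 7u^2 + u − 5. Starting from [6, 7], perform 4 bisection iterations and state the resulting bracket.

u = 6.5 gives g = -19.625, negative; keep [6.5, 7]
u = 6.75 gives g = -9.640625, negative; keep [6.75, 7]
u = 6.875 gives g = -4.033203, negative; keep [6.875, 7]
u = 6.9375 gives g = -1.0706, negative; keep [6.9375, 7]

[6.9375, 7]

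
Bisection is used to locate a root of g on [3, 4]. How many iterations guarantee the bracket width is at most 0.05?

Width after n steps is 1/2^n. Need 2^n ≥ 1/0.05 = 20.
2^4 = 16 < 20 ≤ 2^5 = 32, so n = 5.

5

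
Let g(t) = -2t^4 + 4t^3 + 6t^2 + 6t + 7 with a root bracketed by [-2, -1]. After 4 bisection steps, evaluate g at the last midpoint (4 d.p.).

midpoint -1.5: g = -12.125 < 0 → [-1.5, -1]
midpoint -1.25: g = -3.820312 < 0 → [-1.25, -1]
midpoint -1.125: g = -1.055176 < 0 → [-1.125, -1]
midpoint -1.0625: g = 0.0517 > 0 → [-1.125, -1.0625]

0.0517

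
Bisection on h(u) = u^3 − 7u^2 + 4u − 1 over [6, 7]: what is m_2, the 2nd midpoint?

m = 6.5, h(m) = 3.875 (+); new bracket [6, 6.5]
m = 6.25, h(m) = -5.296875 (−); new bracket [6.25, 6.5]

6.25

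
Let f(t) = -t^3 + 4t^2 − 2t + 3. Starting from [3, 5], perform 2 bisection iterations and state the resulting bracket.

[3.5, 4]

f(4) = -5 < 0, so the root lies in [3, 4]
f(3.5) = 2.125 > 0, so the root lies in [3.5, 4]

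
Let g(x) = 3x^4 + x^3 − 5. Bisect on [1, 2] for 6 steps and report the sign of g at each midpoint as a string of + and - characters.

m = 1.5, g(m) = 13.5625 (+); new bracket [1, 1.5]
m = 1.25, g(m) = 4.277344 (+); new bracket [1, 1.25]
m = 1.125, g(m) = 1.229248 (+); new bracket [1, 1.125]
m = 1.0625, g(m) = 0.0228 (+); new bracket [1, 1.0625]
m = 1.03125, g(m) = -0.5103 (−); new bracket [1.03125, 1.0625]
m = 1.046875, g(m) = -0.2494 (−); new bracket [1.046875, 1.0625]

++++--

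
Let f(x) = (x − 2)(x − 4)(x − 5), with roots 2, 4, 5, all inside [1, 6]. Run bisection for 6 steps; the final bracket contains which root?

m = 3.5, f(m) = 1.125 (+); new bracket [1, 3.5]
m = 2.25, f(m) = 1.203125 (+); new bracket [1, 2.25]
m = 1.625, f(m) = -3.005859 (−); new bracket [1.625, 2.25]
m = 1.9375, f(m) = -0.3948 (−); new bracket [1.9375, 2.25]
m = 2.09375, f(m) = 0.5194 (+); new bracket [1.9375, 2.09375]
m = 2.015625, f(m) = 0.0925 (+); new bracket [1.9375, 2.015625]

2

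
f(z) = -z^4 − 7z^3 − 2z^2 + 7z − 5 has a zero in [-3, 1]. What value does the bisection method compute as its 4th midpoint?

-1.75

z = -1 gives f = -8, negative; keep [-3, -1]
z = -2 gives f = 13, positive; keep [-2, -1]
z = -1.5 gives f = -1.4375, negative; keep [-2, -1.5]
z = -1.75 gives f = 4.7617, positive; keep [-1.75, -1.5]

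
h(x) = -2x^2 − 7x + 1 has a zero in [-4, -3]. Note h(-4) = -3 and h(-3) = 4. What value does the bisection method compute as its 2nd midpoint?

-3.75

midpoint -3.5: h = 1 > 0 → [-4, -3.5]
midpoint -3.75: h = -0.875 < 0 → [-3.75, -3.5]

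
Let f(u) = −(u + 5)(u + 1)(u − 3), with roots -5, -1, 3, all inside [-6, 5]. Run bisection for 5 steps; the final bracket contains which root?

3

midpoint -0.5: f = 7.875 > 0 → [-0.5, 5]
midpoint 2.25: f = 17.671875 > 0 → [2.25, 5]
midpoint 3.625: f = -24.931641 < 0 → [2.25, 3.625]
midpoint 2.9375: f = 1.9534 > 0 → [2.9375, 3.625]
midpoint 3.28125: f = -9.9715 < 0 → [2.9375, 3.28125]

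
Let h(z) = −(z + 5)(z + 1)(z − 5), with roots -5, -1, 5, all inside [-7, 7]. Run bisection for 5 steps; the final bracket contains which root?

5

z = 0 gives h = 25, positive; keep [0, 7]
z = 3.5 gives h = 57.375, positive; keep [3.5, 7]
z = 5.25 gives h = -16.015625, negative; keep [3.5, 5.25]
z = 4.375 gives h = 31.4941, positive; keep [4.375, 5.25]
z = 4.8125 gives h = 10.6941, positive; keep [4.8125, 5.25]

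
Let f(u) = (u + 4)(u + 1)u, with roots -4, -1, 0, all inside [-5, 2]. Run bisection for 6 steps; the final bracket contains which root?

f(-1.5) = 1.875 > 0, so the root lies in [-5, -1.5]
f(-3.25) = 5.484375 > 0, so the root lies in [-5, -3.25]
f(-4.125) = -1.611328 < 0, so the root lies in [-4.125, -3.25]
f(-3.6875) = 3.0969 > 0, so the root lies in [-4.125, -3.6875]
f(-3.90625) = 1.0643 > 0, so the root lies in [-4.125, -3.90625]
f(-4.015625) = -0.1892 < 0, so the root lies in [-4.015625, -3.90625]

-4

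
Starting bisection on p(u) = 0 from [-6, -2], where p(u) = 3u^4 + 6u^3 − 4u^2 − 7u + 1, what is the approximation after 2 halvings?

-3

p(-4) = 349 > 0, so the root lies in [-4, -2]
p(-3) = 67 > 0, so the root lies in [-3, -2]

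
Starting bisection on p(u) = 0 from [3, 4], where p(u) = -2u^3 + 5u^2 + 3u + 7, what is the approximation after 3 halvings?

3.375

midpoint 3.5: p = -7 < 0 → [3, 3.5]
midpoint 3.25: p = 0.90625 > 0 → [3.25, 3.5]
midpoint 3.375: p = -2.808594 < 0 → [3.25, 3.375]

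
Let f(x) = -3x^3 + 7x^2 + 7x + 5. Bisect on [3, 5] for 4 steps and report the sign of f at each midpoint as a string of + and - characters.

x = 4 gives f = -47, negative; keep [3, 4]
x = 3.5 gives f = -13.375, negative; keep [3, 3.5]
x = 3.25 gives f = -1.296875, negative; keep [3, 3.25]
x = 3.125 gives f = 3.6816, positive; keep [3.125, 3.25]

---+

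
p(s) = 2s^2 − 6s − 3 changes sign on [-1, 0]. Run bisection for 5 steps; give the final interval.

[-0.4375, -0.40625]

s = -0.5 gives p = 0.5, positive; keep [-0.5, 0]
s = -0.25 gives p = -1.375, negative; keep [-0.5, -0.25]
s = -0.375 gives p = -0.46875, negative; keep [-0.5, -0.375]
s = -0.4375 gives p = 0.0078, positive; keep [-0.4375, -0.375]
s = -0.40625 gives p = -0.2324, negative; keep [-0.4375, -0.40625]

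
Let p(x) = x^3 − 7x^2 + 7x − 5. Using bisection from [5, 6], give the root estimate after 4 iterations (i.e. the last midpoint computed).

m = 5.5, p(m) = -11.875 (−); new bracket [5.5, 6]
m = 5.75, p(m) = -6.078125 (−); new bracket [5.75, 6]
m = 5.875, p(m) = -2.705078 (−); new bracket [5.875, 6]
m = 5.9375, p(m) = -0.8948 (−); new bracket [5.9375, 6]

5.9375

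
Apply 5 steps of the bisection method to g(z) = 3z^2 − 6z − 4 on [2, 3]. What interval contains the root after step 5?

[2.5, 2.53125]

z = 2.5 gives g = -0.25, negative; keep [2.5, 3]
z = 2.75 gives g = 2.1875, positive; keep [2.5, 2.75]
z = 2.625 gives g = 0.921875, positive; keep [2.5, 2.625]
z = 2.5625 gives g = 0.3242, positive; keep [2.5, 2.5625]
z = 2.53125 gives g = 0.0342, positive; keep [2.5, 2.53125]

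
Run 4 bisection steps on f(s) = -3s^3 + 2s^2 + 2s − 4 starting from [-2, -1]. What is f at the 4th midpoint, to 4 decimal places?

m = -1.5, f(m) = 7.625 (+); new bracket [-1.5, -1]
m = -1.25, f(m) = 2.484375 (+); new bracket [-1.25, -1]
m = -1.125, f(m) = 0.552734 (+); new bracket [-1.125, -1]
m = -1.0625, f(m) = -0.2688 (−); new bracket [-1.125, -1.0625]

-0.2688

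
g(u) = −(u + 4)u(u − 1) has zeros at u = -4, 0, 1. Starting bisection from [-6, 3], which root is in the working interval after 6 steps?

m = -1.5, g(m) = -9.375 (−); new bracket [-6, -1.5]
m = -3.75, g(m) = -4.453125 (−); new bracket [-6, -3.75]
m = -4.875, g(m) = 25.060547 (+); new bracket [-4.875, -3.75]
m = -4.3125, g(m) = 7.1594 (+); new bracket [-4.3125, -3.75]
m = -4.03125, g(m) = 0.6338 (+); new bracket [-4.03125, -3.75]
m = -3.890625, g(m) = -2.0811 (−); new bracket [-4.03125, -3.890625]

-4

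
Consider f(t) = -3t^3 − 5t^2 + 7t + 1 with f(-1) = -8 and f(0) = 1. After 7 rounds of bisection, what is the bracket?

m = -0.5, f(m) = -3.375 (−); new bracket [-0.5, 0]
m = -0.25, f(m) = -1.015625 (−); new bracket [-0.25, 0]
m = -0.125, f(m) = 0.052734 (+); new bracket [-0.25, -0.125]
m = -0.1875, f(m) = -0.4685 (−); new bracket [-0.1875, -0.125]
m = -0.15625, f(m) = -0.2044 (−); new bracket [-0.15625, -0.125]
m = -0.140625, f(m) = -0.0749 (−); new bracket [-0.140625, -0.125]
m = -0.1328125, f(m) = -0.0109 (−); new bracket [-0.1328125, -0.125]

[-0.1328125, -0.125]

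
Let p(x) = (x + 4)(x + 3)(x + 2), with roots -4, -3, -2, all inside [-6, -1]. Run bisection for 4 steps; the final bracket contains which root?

m = -3.5, p(m) = 0.375 (+); new bracket [-6, -3.5]
m = -4.75, p(m) = -3.609375 (−); new bracket [-4.75, -3.5]
m = -4.125, p(m) = -0.298828 (−); new bracket [-4.125, -3.5]
m = -3.8125, p(m) = 0.2761 (+); new bracket [-4.125, -3.8125]

-4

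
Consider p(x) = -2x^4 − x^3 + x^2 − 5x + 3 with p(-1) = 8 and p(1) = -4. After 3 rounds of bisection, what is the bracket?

[0.5, 0.75]

x = 0 gives p = 3, positive; keep [0, 1]
x = 0.5 gives p = 0.5, positive; keep [0.5, 1]
x = 0.75 gives p = -1.242188, negative; keep [0.5, 0.75]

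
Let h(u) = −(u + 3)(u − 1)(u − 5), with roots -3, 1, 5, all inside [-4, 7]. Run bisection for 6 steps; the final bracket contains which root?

5

h(1.5) = 7.875 > 0, so the root lies in [1.5, 7]
h(4.25) = 17.671875 > 0, so the root lies in [4.25, 7]
h(5.625) = -24.931641 < 0, so the root lies in [4.25, 5.625]
h(4.9375) = 1.9534 > 0, so the root lies in [4.9375, 5.625]
h(5.28125) = -9.9715 < 0, so the root lies in [4.9375, 5.28125]
h(5.109375) = -3.6449 < 0, so the root lies in [4.9375, 5.109375]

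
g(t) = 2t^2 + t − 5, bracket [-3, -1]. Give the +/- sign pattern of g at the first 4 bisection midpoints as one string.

+--+

midpoint -2: g = 1 > 0 → [-2, -1]
midpoint -1.5: g = -2 < 0 → [-2, -1.5]
midpoint -1.75: g = -0.625 < 0 → [-2, -1.75]
midpoint -1.875: g = 0.1562 > 0 → [-1.875, -1.75]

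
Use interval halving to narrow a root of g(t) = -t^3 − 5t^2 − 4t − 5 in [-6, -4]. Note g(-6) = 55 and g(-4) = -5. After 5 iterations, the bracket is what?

t = -5 gives g = 15, positive; keep [-5, -4]
t = -4.5 gives g = 2.875, positive; keep [-4.5, -4]
t = -4.25 gives g = -1.546875, negative; keep [-4.5, -4.25]
t = -4.375 gives g = 0.5371, positive; keep [-4.375, -4.25]
t = -4.3125 gives g = -0.5359, negative; keep [-4.375, -4.3125]

[-4.375, -4.3125]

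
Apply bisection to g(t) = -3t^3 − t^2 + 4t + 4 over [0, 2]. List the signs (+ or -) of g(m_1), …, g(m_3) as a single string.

+-+

m = 1, g(m) = 4 (+); new bracket [1, 2]
m = 1.5, g(m) = -2.375 (−); new bracket [1, 1.5]
m = 1.25, g(m) = 1.578125 (+); new bracket [1.25, 1.5]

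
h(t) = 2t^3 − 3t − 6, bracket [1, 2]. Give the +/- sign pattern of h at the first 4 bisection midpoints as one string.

h(1.5) = -3.75 < 0, so the root lies in [1.5, 2]
h(1.75) = -0.53125 < 0, so the root lies in [1.75, 2]
h(1.875) = 1.558594 > 0, so the root lies in [1.75, 1.875]
h(1.8125) = 0.4712 > 0, so the root lies in [1.75, 1.8125]

--++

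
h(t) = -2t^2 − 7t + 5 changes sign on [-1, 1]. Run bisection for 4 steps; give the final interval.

[0.5, 0.625]

t = 0 gives h = 5, positive; keep [0, 1]
t = 0.5 gives h = 1, positive; keep [0.5, 1]
t = 0.75 gives h = -1.375, negative; keep [0.5, 0.75]
t = 0.625 gives h = -0.1562, negative; keep [0.5, 0.625]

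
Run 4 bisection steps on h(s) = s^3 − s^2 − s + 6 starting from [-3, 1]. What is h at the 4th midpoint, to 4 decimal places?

s = -1 gives h = 5, positive; keep [-3, -1]
s = -2 gives h = -4, negative; keep [-2, -1]
s = -1.5 gives h = 1.875, positive; keep [-2, -1.5]
s = -1.75 gives h = -0.6719, negative; keep [-1.75, -1.5]

-0.6719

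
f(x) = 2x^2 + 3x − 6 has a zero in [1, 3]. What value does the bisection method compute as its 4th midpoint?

f(2) = 8 > 0, so the root lies in [1, 2]
f(1.5) = 3 > 0, so the root lies in [1, 1.5]
f(1.25) = 0.875 > 0, so the root lies in [1, 1.25]
f(1.125) = -0.0938 < 0, so the root lies in [1.125, 1.25]

1.125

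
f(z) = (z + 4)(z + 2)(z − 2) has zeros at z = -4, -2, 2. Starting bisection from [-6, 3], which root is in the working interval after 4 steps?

z = -1.5 gives f = -4.375, negative; keep [-1.5, 3]
z = 0.75 gives f = -16.328125, negative; keep [0.75, 3]
z = 1.875 gives f = -2.845703, negative; keep [1.875, 3]
z = 2.4375 gives f = 12.4978, positive; keep [1.875, 2.4375]

2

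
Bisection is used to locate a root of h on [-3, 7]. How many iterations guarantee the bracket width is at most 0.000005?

Width after n steps is 10/2^n. Need 2^n ≥ 10/0.000005 = 2000000.
2^20 = 1048576 < 2000000 ≤ 2^21 = 2097152, so n = 21.

21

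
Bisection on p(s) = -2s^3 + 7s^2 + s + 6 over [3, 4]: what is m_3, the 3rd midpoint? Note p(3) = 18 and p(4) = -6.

p(3.5) = 9.5 > 0, so the root lies in [3.5, 4]
p(3.75) = 2.71875 > 0, so the root lies in [3.75, 4]
p(3.875) = -1.386719 < 0, so the root lies in [3.75, 3.875]

3.875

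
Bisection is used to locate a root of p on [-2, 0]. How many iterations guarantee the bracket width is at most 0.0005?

12

Width after n steps is 2/2^n. Need 2^n ≥ 2/0.0005 = 4000.
2^11 = 2048 < 4000 ≤ 2^12 = 4096, so n = 12.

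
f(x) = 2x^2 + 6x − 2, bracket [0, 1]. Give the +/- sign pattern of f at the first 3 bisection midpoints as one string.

m = 0.5, f(m) = 1.5 (+); new bracket [0, 0.5]
m = 0.25, f(m) = -0.375 (−); new bracket [0.25, 0.5]
m = 0.375, f(m) = 0.53125 (+); new bracket [0.25, 0.375]

+-+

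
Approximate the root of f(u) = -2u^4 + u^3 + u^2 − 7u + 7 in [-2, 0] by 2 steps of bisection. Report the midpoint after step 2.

u = -1 gives f = 12, positive; keep [-2, -1]
u = -1.5 gives f = 6.25, positive; keep [-2, -1.5]

-1.5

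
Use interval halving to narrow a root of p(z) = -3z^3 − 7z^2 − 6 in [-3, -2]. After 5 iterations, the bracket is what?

[-2.625, -2.59375]

m = -2.5, p(m) = -2.875 (−); new bracket [-3, -2.5]
m = -2.75, p(m) = 3.453125 (+); new bracket [-2.75, -2.5]
m = -2.625, p(m) = 0.029297 (+); new bracket [-2.625, -2.5]
m = -2.5625, p(m) = -1.4856 (−); new bracket [-2.625, -2.5625]
m = -2.59375, p(m) = -0.7441 (−); new bracket [-2.625, -2.59375]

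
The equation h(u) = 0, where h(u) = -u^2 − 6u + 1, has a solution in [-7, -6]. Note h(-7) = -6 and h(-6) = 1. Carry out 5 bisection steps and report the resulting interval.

u = -6.5 gives h = -2.25, negative; keep [-6.5, -6]
u = -6.25 gives h = -0.5625, negative; keep [-6.25, -6]
u = -6.125 gives h = 0.234375, positive; keep [-6.25, -6.125]
u = -6.1875 gives h = -0.1602, negative; keep [-6.1875, -6.125]
u = -6.15625 gives h = 0.0381, positive; keep [-6.1875, -6.15625]

[-6.1875, -6.15625]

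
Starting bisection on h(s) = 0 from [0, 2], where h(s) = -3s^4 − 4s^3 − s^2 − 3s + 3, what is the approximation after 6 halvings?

midpoint 1: h = -8 < 0 → [0, 1]
midpoint 0.5: h = 0.5625 > 0 → [0.5, 1]
midpoint 0.75: h = -2.449219 < 0 → [0.5, 0.75]
midpoint 0.625: h = -0.7 < 0 → [0.5, 0.625]
midpoint 0.5625: h = -0.0162 < 0 → [0.5, 0.5625]
midpoint 0.53125: h = 0.2853 > 0 → [0.53125, 0.5625]

0.53125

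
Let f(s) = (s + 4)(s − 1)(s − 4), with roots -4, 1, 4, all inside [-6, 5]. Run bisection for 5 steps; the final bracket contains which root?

s = -0.5 gives f = 23.625, positive; keep [-6, -0.5]
s = -3.25 gives f = 23.109375, positive; keep [-6, -3.25]
s = -4.625 gives f = -30.322266, negative; keep [-4.625, -3.25]
s = -3.9375 gives f = 2.4495, positive; keep [-4.625, -3.9375]
s = -4.28125 gives f = -12.3006, negative; keep [-4.28125, -3.9375]

-4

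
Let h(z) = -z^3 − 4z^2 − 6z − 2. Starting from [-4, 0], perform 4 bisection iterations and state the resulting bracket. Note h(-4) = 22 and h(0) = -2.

z = -2 gives h = 2, positive; keep [-2, 0]
z = -1 gives h = 1, positive; keep [-1, 0]
z = -0.5 gives h = 0.125, positive; keep [-0.5, 0]
z = -0.25 gives h = -0.7344, negative; keep [-0.5, -0.25]

[-0.5, -0.25]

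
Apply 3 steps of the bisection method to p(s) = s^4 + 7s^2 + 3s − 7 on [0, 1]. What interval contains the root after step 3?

[0.75, 0.875]

p(0.5) = -3.6875 < 0, so the root lies in [0.5, 1]
p(0.75) = -0.496094 < 0, so the root lies in [0.75, 1]
p(0.875) = 1.570557 > 0, so the root lies in [0.75, 0.875]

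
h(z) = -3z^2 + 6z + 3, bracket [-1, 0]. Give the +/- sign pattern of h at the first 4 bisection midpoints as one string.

-++-

h(-0.5) = -0.75 < 0, so the root lies in [-0.5, 0]
h(-0.25) = 1.3125 > 0, so the root lies in [-0.5, -0.25]
h(-0.375) = 0.328125 > 0, so the root lies in [-0.5, -0.375]
h(-0.4375) = -0.1992 < 0, so the root lies in [-0.4375, -0.375]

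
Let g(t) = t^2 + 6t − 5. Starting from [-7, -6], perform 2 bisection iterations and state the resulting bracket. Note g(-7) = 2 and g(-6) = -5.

[-6.75, -6.5]

m = -6.5, g(m) = -1.75 (−); new bracket [-7, -6.5]
m = -6.75, g(m) = 0.0625 (+); new bracket [-6.75, -6.5]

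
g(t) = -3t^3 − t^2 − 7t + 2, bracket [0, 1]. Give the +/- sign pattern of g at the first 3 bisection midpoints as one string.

-+-

g(0.5) = -2.125 < 0, so the root lies in [0, 0.5]
g(0.25) = 0.140625 > 0, so the root lies in [0.25, 0.5]
g(0.375) = -0.923828 < 0, so the root lies in [0.25, 0.375]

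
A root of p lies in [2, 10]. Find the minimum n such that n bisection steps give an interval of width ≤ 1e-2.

Width after n steps is 8/2^n. Need 2^n ≥ 8/1e-2 = 800.
2^9 = 512 < 800 ≤ 2^10 = 1024, so n = 10.

10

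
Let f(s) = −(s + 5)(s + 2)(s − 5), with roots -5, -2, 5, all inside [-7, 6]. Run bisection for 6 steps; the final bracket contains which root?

5

f(-0.5) = 37.125 > 0, so the root lies in [-0.5, 6]
f(2.75) = 82.828125 > 0, so the root lies in [2.75, 6]
f(4.375) = 37.353516 > 0, so the root lies in [4.375, 6]
f(5.1875) = -13.7292 < 0, so the root lies in [4.375, 5.1875]
f(4.78125) = 14.5095 > 0, so the root lies in [4.78125, 5.1875]
f(4.984375) = 1.0896 > 0, so the root lies in [4.984375, 5.1875]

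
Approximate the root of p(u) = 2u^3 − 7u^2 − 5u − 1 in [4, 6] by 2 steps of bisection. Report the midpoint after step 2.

p(5) = 49 > 0, so the root lies in [4, 5]
p(4.5) = 17 > 0, so the root lies in [4, 4.5]

4.5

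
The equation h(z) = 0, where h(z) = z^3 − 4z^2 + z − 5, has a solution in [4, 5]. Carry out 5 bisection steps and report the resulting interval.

[4.03125, 4.0625]

m = 4.5, h(m) = 9.625 (+); new bracket [4, 4.5]
m = 4.25, h(m) = 3.765625 (+); new bracket [4, 4.25]
m = 4.125, h(m) = 1.251953 (+); new bracket [4, 4.125]
m = 4.0625, h(m) = 0.094 (+); new bracket [4, 4.0625]
m = 4.03125, h(m) = -0.4609 (−); new bracket [4.03125, 4.0625]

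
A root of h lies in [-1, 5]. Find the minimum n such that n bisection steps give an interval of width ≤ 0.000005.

Width after n steps is 6/2^n. Need 2^n ≥ 6/0.000005 = 1200000.
2^20 = 1048576 < 1200000 ≤ 2^21 = 2097152, so n = 21.

21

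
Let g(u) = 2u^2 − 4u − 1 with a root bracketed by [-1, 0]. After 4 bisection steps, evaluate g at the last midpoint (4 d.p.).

-0.1797

u = -0.5 gives g = 1.5, positive; keep [-0.5, 0]
u = -0.25 gives g = 0.125, positive; keep [-0.25, 0]
u = -0.125 gives g = -0.46875, negative; keep [-0.25, -0.125]
u = -0.1875 gives g = -0.1797, negative; keep [-0.25, -0.1875]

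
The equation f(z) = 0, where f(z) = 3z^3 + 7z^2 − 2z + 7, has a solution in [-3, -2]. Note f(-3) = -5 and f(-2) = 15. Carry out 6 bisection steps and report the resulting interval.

m = -2.5, f(m) = 8.875 (+); new bracket [-3, -2.5]
m = -2.75, f(m) = 3.046875 (+); new bracket [-3, -2.75]
m = -2.875, f(m) = -0.681641 (−); new bracket [-2.875, -2.75]
m = -2.8125, f(m) = 1.2542 (+); new bracket [-2.875, -2.8125]
m = -2.84375, f(m) = 0.3044 (+); new bracket [-2.875, -2.84375]
m = -2.859375, f(m) = -0.184 (−); new bracket [-2.859375, -2.84375]

[-2.859375, -2.84375]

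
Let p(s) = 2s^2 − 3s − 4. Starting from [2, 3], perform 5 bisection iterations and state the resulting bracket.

[2.34375, 2.375]

midpoint 2.5: p = 1 > 0 → [2, 2.5]
midpoint 2.25: p = -0.625 < 0 → [2.25, 2.5]
midpoint 2.375: p = 0.15625 > 0 → [2.25, 2.375]
midpoint 2.3125: p = -0.2422 < 0 → [2.3125, 2.375]
midpoint 2.34375: p = -0.0449 < 0 → [2.34375, 2.375]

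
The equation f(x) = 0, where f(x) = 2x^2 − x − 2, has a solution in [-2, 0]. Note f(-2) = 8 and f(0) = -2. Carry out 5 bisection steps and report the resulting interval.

[-0.8125, -0.75]

x = -1 gives f = 1, positive; keep [-1, 0]
x = -0.5 gives f = -1, negative; keep [-1, -0.5]
x = -0.75 gives f = -0.125, negative; keep [-1, -0.75]
x = -0.875 gives f = 0.4062, positive; keep [-0.875, -0.75]
x = -0.8125 gives f = 0.1328, positive; keep [-0.8125, -0.75]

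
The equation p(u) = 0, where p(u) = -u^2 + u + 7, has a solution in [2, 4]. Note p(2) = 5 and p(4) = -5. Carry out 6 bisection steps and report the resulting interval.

[3.1875, 3.21875]

p(3) = 1 > 0, so the root lies in [3, 4]
p(3.5) = -1.75 < 0, so the root lies in [3, 3.5]
p(3.25) = -0.3125 < 0, so the root lies in [3, 3.25]
p(3.125) = 0.3594 > 0, so the root lies in [3.125, 3.25]
p(3.1875) = 0.0273 > 0, so the root lies in [3.1875, 3.25]
p(3.21875) = -0.1416 < 0, so the root lies in [3.1875, 3.21875]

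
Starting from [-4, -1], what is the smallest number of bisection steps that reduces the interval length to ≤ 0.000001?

Width after n steps is 3/2^n. Need 2^n ≥ 3/0.000001 = 3000000.
2^21 = 2097152 < 3000000 ≤ 2^22 = 4194304, so n = 22.

22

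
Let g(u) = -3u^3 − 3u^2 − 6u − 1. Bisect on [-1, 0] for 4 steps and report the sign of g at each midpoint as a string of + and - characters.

++-+

u = -0.5 gives g = 1.625, positive; keep [-0.5, 0]
u = -0.25 gives g = 0.359375, positive; keep [-0.25, 0]
u = -0.125 gives g = -0.291016, negative; keep [-0.25, -0.125]
u = -0.1875 gives g = 0.0393, positive; keep [-0.1875, -0.125]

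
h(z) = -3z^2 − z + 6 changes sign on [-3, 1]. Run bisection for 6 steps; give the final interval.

z = -1 gives h = 4, positive; keep [-3, -1]
z = -2 gives h = -4, negative; keep [-2, -1]
z = -1.5 gives h = 0.75, positive; keep [-2, -1.5]
z = -1.75 gives h = -1.4375, negative; keep [-1.75, -1.5]
z = -1.625 gives h = -0.2969, negative; keep [-1.625, -1.5]
z = -1.5625 gives h = 0.2383, positive; keep [-1.625, -1.5625]

[-1.625, -1.5625]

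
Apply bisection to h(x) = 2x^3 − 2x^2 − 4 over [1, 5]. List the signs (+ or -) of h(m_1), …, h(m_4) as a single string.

++-+

m = 3, h(m) = 32 (+); new bracket [1, 3]
m = 2, h(m) = 4 (+); new bracket [1, 2]
m = 1.5, h(m) = -1.75 (−); new bracket [1.5, 2]
m = 1.75, h(m) = 0.5938 (+); new bracket [1.5, 1.75]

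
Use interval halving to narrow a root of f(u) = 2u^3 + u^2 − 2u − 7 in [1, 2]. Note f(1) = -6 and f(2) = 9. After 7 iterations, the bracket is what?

midpoint 1.5: f = -1 < 0 → [1.5, 2]
midpoint 1.75: f = 3.28125 > 0 → [1.5, 1.75]
midpoint 1.625: f = 0.972656 > 0 → [1.5, 1.625]
midpoint 1.5625: f = -0.0542 < 0 → [1.5625, 1.625]
midpoint 1.59375: f = 0.4489 > 0 → [1.5625, 1.59375]
midpoint 1.578125: f = 0.1948 > 0 → [1.5625, 1.578125]
midpoint 1.5703125: f = 0.0697 > 0 → [1.5625, 1.5703125]

[1.5625, 1.5703125]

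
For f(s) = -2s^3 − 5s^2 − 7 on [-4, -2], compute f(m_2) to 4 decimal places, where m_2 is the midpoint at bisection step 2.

m = -3, f(m) = 2 (+); new bracket [-3, -2]
m = -2.5, f(m) = -7 (−); new bracket [-3, -2.5]

-7.0000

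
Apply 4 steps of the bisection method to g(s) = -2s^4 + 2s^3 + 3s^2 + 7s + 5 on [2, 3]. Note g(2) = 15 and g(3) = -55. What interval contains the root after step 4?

[2.375, 2.4375]

s = 2.5 gives g = -5.625, negative; keep [2, 2.5]
s = 2.25 gives g = 7.460938, positive; keep [2.25, 2.5]
s = 2.375 gives g = 1.706543, positive; keep [2.375, 2.5]
s = 2.4375 gives g = -1.7495, negative; keep [2.375, 2.4375]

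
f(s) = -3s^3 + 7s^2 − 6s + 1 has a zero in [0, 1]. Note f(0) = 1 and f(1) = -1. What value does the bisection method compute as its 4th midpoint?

f(0.5) = -0.625 < 0, so the root lies in [0, 0.5]
f(0.25) = -0.109375 < 0, so the root lies in [0, 0.25]
f(0.125) = 0.353516 > 0, so the root lies in [0.125, 0.25]
f(0.1875) = 0.1013 > 0, so the root lies in [0.1875, 0.25]

0.1875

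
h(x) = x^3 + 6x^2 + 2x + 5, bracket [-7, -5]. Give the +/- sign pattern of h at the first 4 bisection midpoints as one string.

-++-

midpoint -6: h = -7 < 0 → [-6, -5]
midpoint -5.5: h = 9.125 > 0 → [-6, -5.5]
midpoint -5.75: h = 1.765625 > 0 → [-6, -5.75]
midpoint -5.875: h = -2.4355 < 0 → [-5.875, -5.75]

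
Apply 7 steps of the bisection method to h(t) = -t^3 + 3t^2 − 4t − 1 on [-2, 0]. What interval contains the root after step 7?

m = -1, h(m) = 7 (+); new bracket [-1, 0]
m = -0.5, h(m) = 1.875 (+); new bracket [-0.5, 0]
m = -0.25, h(m) = 0.203125 (+); new bracket [-0.25, 0]
m = -0.125, h(m) = -0.4512 (−); new bracket [-0.25, -0.125]
m = -0.1875, h(m) = -0.1379 (−); new bracket [-0.25, -0.1875]
m = -0.21875, h(m) = 0.029 (+); new bracket [-0.21875, -0.1875]
m = -0.203125, h(m) = -0.0553 (−); new bracket [-0.21875, -0.203125]

[-0.21875, -0.203125]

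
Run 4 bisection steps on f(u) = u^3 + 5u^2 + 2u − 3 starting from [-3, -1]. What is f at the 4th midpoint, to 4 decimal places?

midpoint -2: f = 5 > 0 → [-2, -1]
midpoint -1.5: f = 1.875 > 0 → [-1.5, -1]
midpoint -1.25: f = 0.359375 > 0 → [-1.25, -1]
midpoint -1.125: f = -0.3457 < 0 → [-1.25, -1.125]

-0.3457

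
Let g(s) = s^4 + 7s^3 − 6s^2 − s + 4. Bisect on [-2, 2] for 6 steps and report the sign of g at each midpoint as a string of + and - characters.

s = 0 gives g = 4, positive; keep [-2, 0]
s = -1 gives g = -7, negative; keep [-1, 0]
s = -0.5 gives g = 2.1875, positive; keep [-1, -0.5]
s = -0.75 gives g = -1.2617, negative; keep [-0.75, -0.5]
s = -0.625 gives g = 0.7249, positive; keep [-0.75, -0.625]
s = -0.6875 gives g = -0.1997, negative; keep [-0.6875, -0.625]

+-+-+-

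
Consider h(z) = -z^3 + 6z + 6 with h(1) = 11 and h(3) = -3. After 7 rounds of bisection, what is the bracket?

m = 2, h(m) = 10 (+); new bracket [2, 3]
m = 2.5, h(m) = 5.375 (+); new bracket [2.5, 3]
m = 2.75, h(m) = 1.703125 (+); new bracket [2.75, 3]
m = 2.875, h(m) = -0.5137 (−); new bracket [2.75, 2.875]
m = 2.8125, h(m) = 0.6277 (+); new bracket [2.8125, 2.875]
m = 2.84375, h(m) = 0.0653 (+); new bracket [2.84375, 2.875]
m = 2.859375, h(m) = -0.2221 (−); new bracket [2.84375, 2.859375]

[2.84375, 2.859375]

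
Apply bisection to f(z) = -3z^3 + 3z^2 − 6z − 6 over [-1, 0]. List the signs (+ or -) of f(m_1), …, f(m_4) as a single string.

z = -0.5 gives f = -1.875, negative; keep [-1, -0.5]
z = -0.75 gives f = 1.453125, positive; keep [-0.75, -0.5]
z = -0.625 gives f = -0.345703, negative; keep [-0.75, -0.625]
z = -0.6875 gives f = 0.5178, positive; keep [-0.6875, -0.625]

-+-+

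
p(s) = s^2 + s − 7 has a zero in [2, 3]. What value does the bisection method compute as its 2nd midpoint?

2.25

s = 2.5 gives p = 1.75, positive; keep [2, 2.5]
s = 2.25 gives p = 0.3125, positive; keep [2, 2.25]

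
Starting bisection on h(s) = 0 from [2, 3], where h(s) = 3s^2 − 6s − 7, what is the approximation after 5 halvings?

2.84375

midpoint 2.5: h = -3.25 < 0 → [2.5, 3]
midpoint 2.75: h = -0.8125 < 0 → [2.75, 3]
midpoint 2.875: h = 0.546875 > 0 → [2.75, 2.875]
midpoint 2.8125: h = -0.1445 < 0 → [2.8125, 2.875]
midpoint 2.84375: h = 0.1982 > 0 → [2.8125, 2.84375]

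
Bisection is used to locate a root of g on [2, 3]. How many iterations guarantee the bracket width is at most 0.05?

5

Width after n steps is 1/2^n. Need 2^n ≥ 1/0.05 = 20.
2^4 = 16 < 20 ≤ 2^5 = 32, so n = 5.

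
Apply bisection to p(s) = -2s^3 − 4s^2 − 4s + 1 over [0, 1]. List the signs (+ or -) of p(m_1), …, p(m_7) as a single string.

--++-+-

midpoint 0.5: p = -2.25 < 0 → [0, 0.5]
midpoint 0.25: p = -0.28125 < 0 → [0, 0.25]
midpoint 0.125: p = 0.433594 > 0 → [0.125, 0.25]
midpoint 0.1875: p = 0.0962 > 0 → [0.1875, 0.25]
midpoint 0.21875: p = -0.0873 < 0 → [0.1875, 0.21875]
midpoint 0.203125: p = 0.0057 > 0 → [0.203125, 0.21875]
midpoint 0.2109375: p = -0.0405 < 0 → [0.203125, 0.2109375]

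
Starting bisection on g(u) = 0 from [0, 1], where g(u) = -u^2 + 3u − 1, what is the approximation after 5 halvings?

m = 0.5, g(m) = 0.25 (+); new bracket [0, 0.5]
m = 0.25, g(m) = -0.3125 (−); new bracket [0.25, 0.5]
m = 0.375, g(m) = -0.015625 (−); new bracket [0.375, 0.5]
m = 0.4375, g(m) = 0.1211 (+); new bracket [0.375, 0.4375]
m = 0.40625, g(m) = 0.0537 (+); new bracket [0.375, 0.40625]

0.40625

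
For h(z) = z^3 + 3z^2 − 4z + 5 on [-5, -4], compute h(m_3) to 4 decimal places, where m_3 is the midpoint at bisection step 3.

2.3574

m = -4.5, h(m) = -7.375 (−); new bracket [-4.5, -4]
m = -4.25, h(m) = -0.578125 (−); new bracket [-4.25, -4]
m = -4.125, h(m) = 2.357422 (+); new bracket [-4.25, -4.125]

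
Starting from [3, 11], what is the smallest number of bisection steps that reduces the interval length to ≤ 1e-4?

Width after n steps is 8/2^n. Need 2^n ≥ 8/1e-4 = 80000.
2^16 = 65536 < 80000 ≤ 2^17 = 131072, so n = 17.

17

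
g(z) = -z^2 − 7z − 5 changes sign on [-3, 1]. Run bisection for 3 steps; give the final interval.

midpoint -1: g = 1 > 0 → [-1, 1]
midpoint 0: g = -5 < 0 → [-1, 0]
midpoint -0.5: g = -1.75 < 0 → [-1, -0.5]

[-1, -0.5]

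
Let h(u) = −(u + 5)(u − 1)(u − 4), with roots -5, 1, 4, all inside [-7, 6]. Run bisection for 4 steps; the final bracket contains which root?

-5

h(-0.5) = -30.375 < 0, so the root lies in [-7, -0.5]
h(-3.75) = -46.015625 < 0, so the root lies in [-7, -3.75]
h(-5.375) = 22.412109 > 0, so the root lies in [-5.375, -3.75]
h(-4.5625) = -20.8376 < 0, so the root lies in [-5.375, -4.5625]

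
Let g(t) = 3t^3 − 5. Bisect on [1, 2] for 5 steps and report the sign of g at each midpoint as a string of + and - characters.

m = 1.5, g(m) = 5.125 (+); new bracket [1, 1.5]
m = 1.25, g(m) = 0.859375 (+); new bracket [1, 1.25]
m = 1.125, g(m) = -0.728516 (−); new bracket [1.125, 1.25]
m = 1.1875, g(m) = 0.0237 (+); new bracket [1.125, 1.1875]
m = 1.15625, g(m) = -0.3626 (−); new bracket [1.15625, 1.1875]

++-+-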